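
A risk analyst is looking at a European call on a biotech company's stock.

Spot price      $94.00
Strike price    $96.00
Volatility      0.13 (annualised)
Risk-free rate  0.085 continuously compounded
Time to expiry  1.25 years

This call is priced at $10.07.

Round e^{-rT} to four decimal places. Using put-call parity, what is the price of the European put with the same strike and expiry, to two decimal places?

e^(−rT) = e^(−0.085·1.25) = 0.8992
Put-call parity: C − P = S − K·e^(−rT) = 94 − 96·0.8992 = 94 − 86.3232 = 7.6768
P = C − (C − P) = 10.07 − (7.6768) = 2.3932

$2.39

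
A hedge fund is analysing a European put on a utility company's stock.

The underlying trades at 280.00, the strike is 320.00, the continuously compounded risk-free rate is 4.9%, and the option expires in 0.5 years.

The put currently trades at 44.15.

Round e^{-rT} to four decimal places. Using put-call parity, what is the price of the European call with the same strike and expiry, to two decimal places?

11.89

e^(−rT) = e^(−0.049·0.5) = 0.9758
Put-call parity: C − P = S − K·e^(−rT) = 280 − 320·0.9758 = 280 − 312.2560 = -32.2560
C = P + (C − P) = 44.15 + (-32.2560) = 11.8940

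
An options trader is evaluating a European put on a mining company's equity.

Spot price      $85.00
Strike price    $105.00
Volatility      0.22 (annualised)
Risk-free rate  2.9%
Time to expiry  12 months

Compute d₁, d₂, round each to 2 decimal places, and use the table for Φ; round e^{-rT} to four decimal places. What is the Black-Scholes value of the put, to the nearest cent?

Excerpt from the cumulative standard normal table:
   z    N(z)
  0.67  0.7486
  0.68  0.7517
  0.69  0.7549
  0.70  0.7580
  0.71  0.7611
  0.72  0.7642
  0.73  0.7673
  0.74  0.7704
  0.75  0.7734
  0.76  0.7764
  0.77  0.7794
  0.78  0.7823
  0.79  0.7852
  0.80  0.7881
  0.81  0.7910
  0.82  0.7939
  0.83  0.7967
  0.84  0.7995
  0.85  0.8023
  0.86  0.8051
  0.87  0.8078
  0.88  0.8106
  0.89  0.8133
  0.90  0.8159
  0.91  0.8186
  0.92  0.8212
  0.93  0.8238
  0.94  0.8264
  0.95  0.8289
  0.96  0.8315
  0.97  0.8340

σ√T = 0.22·√1 = 0.2200
ln(S/K) + (r + σ²/2)T = ln(85/105) + (0.029 + 0.22²/2)·1 = -0.2113 + 0.0532 = -0.1581
d₁ = -0.1581 / 0.2200 = -0.7187 ⇒ -0.72
d₂ = d₁ − σ√T = -0.7187 − 0.2200 = -0.9387 ⇒ -0.94
e^(−rT) = e^(−0.029·1) = 0.9714
P = 105·0.9714·N(0.94) − 85·N(0.72) = 105·0.9714·0.8264 − 85·0.7642 = 84.2903 − 64.9570 = 19.3333

$19.33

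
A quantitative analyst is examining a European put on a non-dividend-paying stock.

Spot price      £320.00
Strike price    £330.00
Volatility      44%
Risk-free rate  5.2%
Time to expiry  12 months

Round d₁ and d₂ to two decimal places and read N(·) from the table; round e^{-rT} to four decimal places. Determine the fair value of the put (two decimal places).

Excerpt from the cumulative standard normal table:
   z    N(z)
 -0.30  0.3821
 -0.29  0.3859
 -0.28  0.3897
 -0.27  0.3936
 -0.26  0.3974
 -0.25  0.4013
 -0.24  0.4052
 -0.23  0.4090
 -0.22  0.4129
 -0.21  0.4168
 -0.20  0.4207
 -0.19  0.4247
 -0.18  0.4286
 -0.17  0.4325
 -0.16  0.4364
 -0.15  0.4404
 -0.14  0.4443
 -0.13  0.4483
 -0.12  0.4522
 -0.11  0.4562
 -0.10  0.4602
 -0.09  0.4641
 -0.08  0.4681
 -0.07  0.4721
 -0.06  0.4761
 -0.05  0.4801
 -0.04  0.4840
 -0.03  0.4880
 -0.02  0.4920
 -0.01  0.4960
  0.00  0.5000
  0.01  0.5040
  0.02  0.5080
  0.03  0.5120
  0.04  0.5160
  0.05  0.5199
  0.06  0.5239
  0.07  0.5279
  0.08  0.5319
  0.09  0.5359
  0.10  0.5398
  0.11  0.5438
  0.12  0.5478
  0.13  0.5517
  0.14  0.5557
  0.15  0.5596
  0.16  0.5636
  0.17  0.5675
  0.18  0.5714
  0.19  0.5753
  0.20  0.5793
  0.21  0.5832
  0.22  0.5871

σ√T = 0.44 × 1.0000 = 0.4400
d₁ = [ln(320/330) + (0.052 + 0.44²/2)·1] / 0.4400 = [-0.0308 + 0.1488] / 0.4400 = 0.2682 which rounds to 0.27
d₂ = d₁ − σ√T = 0.2682 − 0.4400 = -0.1718 which rounds to -0.17
e^(−rT) = e^(−0.052·1) = 0.9493
N(−d₂) = N(0.17) = 0.5675;  N(−d₁) = N(-0.27) = 0.3936
P = 330·0.9493·0.5675 − 320·0.3936 = 177.7802 − 125.9520 = 51.8282

£51.83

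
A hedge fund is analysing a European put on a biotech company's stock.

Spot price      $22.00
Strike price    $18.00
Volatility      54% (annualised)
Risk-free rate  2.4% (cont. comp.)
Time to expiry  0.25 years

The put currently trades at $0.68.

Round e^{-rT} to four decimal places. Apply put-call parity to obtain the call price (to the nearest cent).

e^(−rT) = e^(−0.024·0.25) = 0.9940
Put-call parity: C − P = S − K·e^(−rT) = 22 − 18·0.9940 = 22 − 17.8920 = 4.1080
C = P + (C − P) = 0.68 + (4.1080) = 4.7880

$4.79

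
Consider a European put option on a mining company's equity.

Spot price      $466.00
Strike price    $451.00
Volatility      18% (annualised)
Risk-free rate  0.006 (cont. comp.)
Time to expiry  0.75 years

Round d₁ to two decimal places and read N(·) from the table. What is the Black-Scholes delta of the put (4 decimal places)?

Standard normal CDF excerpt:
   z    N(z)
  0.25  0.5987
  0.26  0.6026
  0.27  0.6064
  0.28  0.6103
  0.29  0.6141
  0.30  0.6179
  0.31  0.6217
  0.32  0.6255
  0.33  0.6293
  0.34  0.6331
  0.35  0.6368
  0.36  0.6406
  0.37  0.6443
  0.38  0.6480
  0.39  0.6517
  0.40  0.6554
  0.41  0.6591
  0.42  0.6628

T = 0.75;  σ√T = 0.1559
d₁ = [ln(466/451) + (0.006 + 0.18²/2)·0.75] / 0.1559 = [0.0327 + 0.0166] / 0.1559 = 0.3167 ≈ 0.32
N(d₁) = N(0.32) = 0.6255
Δ_put = N(d₁) − 1 = 0.6255 − 1 = -0.3745

-0.3745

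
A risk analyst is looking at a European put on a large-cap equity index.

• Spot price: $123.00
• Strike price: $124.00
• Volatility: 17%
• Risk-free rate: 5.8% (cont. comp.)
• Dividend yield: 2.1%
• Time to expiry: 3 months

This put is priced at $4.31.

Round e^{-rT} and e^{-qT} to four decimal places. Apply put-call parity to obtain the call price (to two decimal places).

e^(−qT) = e^(−0.021·0.25) = 0.9948;  e^(−rT) = e^(−0.058·0.25) = 0.9856
Put-call parity: C − P = S·e^(−qT) − K·e^(−rT) = 123·0.9948 − 124·0.9856 = 122.3604 − 122.2144 = 0.1460
C = P + (C − P) = 4.31 + (0.1460) = 4.4560

$4.46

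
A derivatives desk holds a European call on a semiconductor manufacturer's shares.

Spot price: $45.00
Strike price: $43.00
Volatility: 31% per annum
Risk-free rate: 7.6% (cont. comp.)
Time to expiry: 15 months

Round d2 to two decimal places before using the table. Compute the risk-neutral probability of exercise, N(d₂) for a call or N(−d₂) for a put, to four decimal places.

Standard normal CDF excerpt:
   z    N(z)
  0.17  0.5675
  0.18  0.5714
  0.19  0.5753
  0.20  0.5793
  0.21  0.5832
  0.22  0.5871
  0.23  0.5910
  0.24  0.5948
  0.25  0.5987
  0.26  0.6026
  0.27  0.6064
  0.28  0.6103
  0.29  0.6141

0.5910

T = 1.25;  σ√T = 0.3466
d₁ = [ln(45/43) + (0.076 + ½·0.31²)·1.25] / (σ√T) = (0.0455 + 0.1551) / 0.3466 = 0.5786 which rounds to 0.58
d₂ = 0.5786 − 0.3466 = 0.2320 which rounds to 0.23
Pr(exercise) under Q = N(d₂) = 0.5910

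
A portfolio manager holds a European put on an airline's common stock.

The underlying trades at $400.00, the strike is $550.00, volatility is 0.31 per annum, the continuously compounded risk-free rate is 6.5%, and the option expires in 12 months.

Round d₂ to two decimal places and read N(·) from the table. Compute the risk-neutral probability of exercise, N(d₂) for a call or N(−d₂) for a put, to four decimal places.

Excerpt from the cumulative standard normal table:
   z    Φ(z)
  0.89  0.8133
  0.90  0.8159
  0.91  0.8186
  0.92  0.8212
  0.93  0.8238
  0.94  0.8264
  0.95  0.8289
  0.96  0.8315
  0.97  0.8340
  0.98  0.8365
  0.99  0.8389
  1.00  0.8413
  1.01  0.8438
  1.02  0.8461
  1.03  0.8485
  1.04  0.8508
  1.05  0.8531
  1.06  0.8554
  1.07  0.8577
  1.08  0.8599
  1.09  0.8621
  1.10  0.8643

0.8340

σ√T = 0.31 × 1.0000 = 0.3100
ln(S/K) + (r + σ²/2)T = ln(400/550) + (0.065 + 0.31²/2)·1 = -0.3185 + 0.1131 = -0.2054
d₁ = -0.2054 / 0.3100 = -0.6626 which rounds to -0.66
d₂ = d₁ − σ√T = -0.6626 − 0.3100 = -0.9726 which rounds to -0.97
Risk-neutral Pr[S_T < K] = N(−d₂) = N(0.97) = 0.8340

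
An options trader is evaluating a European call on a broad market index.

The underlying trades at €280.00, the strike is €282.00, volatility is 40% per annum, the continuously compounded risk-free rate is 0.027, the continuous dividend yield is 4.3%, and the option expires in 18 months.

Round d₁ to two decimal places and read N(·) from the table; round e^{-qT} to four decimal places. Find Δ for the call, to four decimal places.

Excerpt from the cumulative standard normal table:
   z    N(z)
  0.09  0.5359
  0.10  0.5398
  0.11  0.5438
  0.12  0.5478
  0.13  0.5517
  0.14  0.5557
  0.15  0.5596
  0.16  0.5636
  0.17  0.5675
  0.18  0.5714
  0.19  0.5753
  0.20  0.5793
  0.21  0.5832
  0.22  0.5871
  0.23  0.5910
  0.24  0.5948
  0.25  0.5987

0.5357

σ√T = 0.4·√1.5 = 0.4899
d₁ = [ln(280/282) + (0.027 − 0.043 + 0.4²/2)·1.5] / 0.4899 = [-0.0071 + 0.0960] / 0.4899 = 0.1814 ≈ 0.18
N(d₁) = N(0.18) = 0.5714
Δ_call = e^(−qT)·N(d₁) = 0.9375·0.5714 = 0.5357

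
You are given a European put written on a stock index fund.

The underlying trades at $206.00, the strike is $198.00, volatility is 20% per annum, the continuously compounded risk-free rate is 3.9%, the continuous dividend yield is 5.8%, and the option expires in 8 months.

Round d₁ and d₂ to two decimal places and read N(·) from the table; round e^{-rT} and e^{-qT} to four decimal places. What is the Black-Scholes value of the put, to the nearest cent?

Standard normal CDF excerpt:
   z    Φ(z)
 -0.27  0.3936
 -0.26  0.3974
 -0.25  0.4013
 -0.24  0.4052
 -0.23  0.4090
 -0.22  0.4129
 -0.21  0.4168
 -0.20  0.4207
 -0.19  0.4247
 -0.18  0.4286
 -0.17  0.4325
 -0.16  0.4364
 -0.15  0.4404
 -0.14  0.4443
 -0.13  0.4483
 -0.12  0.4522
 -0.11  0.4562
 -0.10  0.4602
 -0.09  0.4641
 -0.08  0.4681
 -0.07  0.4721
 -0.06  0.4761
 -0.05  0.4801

$10.77

T = 0.6667;  σ√T = 0.1633
ln(S/K) + (r − q + σ²/2)T = ln(206/198) + (0.039 − 0.058 + 0.2²/2)·0.6667 = 0.0396 + 0.0007 = 0.0403
d₁ = 0.0403 / 0.1633 = 0.2466 ⇒ 0.25
d₂ = d₁ − σ√T = 0.2466 − 0.1633 = 0.0833 ⇒ 0.08
e^(−qT) = e^(−0.058·0.6667) = 0.9621;  e^(−rT) = e^(−0.039·0.6667) = 0.9743
N(−d₂) = N(-0.08) = 0.4681;  N(−d₁) = N(-0.25) = 0.4013
P = 198·0.9743·0.4681 − 206·0.9621·0.4013 = 90.3018 − 79.5347 = 10.7671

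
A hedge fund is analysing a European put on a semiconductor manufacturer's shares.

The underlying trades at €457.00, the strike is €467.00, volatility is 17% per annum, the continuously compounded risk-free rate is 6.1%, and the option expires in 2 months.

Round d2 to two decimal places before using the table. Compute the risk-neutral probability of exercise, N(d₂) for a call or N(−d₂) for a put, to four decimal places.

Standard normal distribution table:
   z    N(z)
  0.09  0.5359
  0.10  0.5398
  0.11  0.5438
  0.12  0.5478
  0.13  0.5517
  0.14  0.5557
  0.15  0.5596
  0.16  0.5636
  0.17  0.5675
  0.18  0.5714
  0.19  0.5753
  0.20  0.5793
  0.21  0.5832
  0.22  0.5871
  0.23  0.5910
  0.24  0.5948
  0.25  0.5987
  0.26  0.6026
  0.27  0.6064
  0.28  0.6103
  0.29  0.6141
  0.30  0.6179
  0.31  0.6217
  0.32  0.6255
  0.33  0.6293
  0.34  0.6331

0.5793

T = 0.1667;  σ√T = 0.0694
d₁ = [ln(457/467) + (0.061 + 0.17²/2)·0.1667] / 0.0694 = [-0.0216 + 0.0126] / 0.0694 = -0.1307 which rounds to -0.13
d₂ = d₁ − σ√T = -0.1307 − 0.0694 = -0.2001 which rounds to -0.20
Risk-neutral Pr[S_T < K] = N(−d₂) = N(0.20) = 0.5793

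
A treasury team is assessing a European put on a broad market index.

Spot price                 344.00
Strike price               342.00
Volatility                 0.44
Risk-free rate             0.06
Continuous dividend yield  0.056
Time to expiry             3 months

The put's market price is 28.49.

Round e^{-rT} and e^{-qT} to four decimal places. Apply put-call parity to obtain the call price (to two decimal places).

30.80

e^(−qT) = e^(−0.056·0.25) = 0.9861;  e^(−rT) = e^(−0.06·0.25) = 0.9851
Put-call parity: C − P = S·e^(−qT) − K·e^(−rT) = 344·0.9861 − 342·0.9851 = 339.2184 − 336.9042 = 2.3142
C = P + (C − P) = 28.49 + (2.3142) = 30.8042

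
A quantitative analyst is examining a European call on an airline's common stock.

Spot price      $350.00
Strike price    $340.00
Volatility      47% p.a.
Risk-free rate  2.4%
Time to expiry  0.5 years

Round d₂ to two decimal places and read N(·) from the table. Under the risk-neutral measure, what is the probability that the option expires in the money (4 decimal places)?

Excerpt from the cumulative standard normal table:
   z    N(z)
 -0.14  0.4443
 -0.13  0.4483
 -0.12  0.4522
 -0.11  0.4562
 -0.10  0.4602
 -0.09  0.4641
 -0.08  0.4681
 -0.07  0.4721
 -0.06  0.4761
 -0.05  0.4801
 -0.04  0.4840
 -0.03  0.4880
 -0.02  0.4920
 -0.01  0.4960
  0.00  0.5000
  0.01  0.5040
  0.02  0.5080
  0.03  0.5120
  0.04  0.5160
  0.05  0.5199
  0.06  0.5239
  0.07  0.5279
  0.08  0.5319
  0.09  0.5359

T = 0.5;  σ√T = 0.3323
d₁ = [ln(350/340) + (0.024 + ½·0.47²)·0.5] / (σ√T) = (0.0290 + 0.0672) / 0.3323 = 0.2895 → 0.29
d₂ = 0.2895 − 0.3323 = -0.0428 → -0.04
Pr(exercise) under Q = N(d₂) = 0.4840

0.4840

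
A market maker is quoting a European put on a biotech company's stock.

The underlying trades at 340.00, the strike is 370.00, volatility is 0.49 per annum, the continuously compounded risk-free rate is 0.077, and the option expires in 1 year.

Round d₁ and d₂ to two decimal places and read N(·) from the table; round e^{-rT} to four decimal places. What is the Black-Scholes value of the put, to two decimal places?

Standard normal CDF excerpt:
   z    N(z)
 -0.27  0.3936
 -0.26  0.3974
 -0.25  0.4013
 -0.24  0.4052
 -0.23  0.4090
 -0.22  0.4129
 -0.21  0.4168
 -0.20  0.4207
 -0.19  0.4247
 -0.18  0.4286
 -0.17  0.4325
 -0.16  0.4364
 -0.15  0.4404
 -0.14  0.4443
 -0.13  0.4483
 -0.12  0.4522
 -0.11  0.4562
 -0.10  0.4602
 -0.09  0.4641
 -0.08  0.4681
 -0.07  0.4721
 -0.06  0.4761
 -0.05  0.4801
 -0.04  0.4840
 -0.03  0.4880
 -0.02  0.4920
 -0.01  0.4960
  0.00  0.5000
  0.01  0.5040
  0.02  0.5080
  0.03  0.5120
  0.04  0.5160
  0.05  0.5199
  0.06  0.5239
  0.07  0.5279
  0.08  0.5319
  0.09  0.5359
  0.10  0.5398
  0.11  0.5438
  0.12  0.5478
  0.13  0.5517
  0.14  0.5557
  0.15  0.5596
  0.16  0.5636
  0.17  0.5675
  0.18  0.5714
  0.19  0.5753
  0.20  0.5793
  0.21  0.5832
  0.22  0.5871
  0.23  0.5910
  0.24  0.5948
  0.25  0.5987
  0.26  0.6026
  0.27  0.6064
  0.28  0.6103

67.38

σ√T = 0.49 × 1.0000 = 0.4900
d₁ = [ln(340/370) + (0.077 + ½·0.49²)·1] / (σ√T) = (-0.0846 + 0.1971) / 0.4900 = 0.2296 ≈ 0.23
d₂ = 0.2296 − 0.4900 = -0.2604 ≈ -0.26
exp(−rT) = exp(−0.077·1) = 0.9259
P = 370·0.9259·N(0.26) − 340·N(-0.23) = 370·0.9259·0.6026 − 340·0.4090 = 206.4405 − 139.0600 = 67.3805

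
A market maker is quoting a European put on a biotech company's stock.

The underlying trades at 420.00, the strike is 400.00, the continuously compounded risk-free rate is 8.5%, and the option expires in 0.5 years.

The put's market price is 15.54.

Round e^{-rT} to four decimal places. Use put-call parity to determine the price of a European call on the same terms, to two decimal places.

52.18

e^(−rT) = e^(−0.085·0.5) = 0.9584
Put-call parity: C − P = S − K·e^(−rT) = 420 − 400·0.9584 = 420 − 383.3600 = 36.6400
C = P + (C − P) = 15.54 + (36.6400) = 52.1800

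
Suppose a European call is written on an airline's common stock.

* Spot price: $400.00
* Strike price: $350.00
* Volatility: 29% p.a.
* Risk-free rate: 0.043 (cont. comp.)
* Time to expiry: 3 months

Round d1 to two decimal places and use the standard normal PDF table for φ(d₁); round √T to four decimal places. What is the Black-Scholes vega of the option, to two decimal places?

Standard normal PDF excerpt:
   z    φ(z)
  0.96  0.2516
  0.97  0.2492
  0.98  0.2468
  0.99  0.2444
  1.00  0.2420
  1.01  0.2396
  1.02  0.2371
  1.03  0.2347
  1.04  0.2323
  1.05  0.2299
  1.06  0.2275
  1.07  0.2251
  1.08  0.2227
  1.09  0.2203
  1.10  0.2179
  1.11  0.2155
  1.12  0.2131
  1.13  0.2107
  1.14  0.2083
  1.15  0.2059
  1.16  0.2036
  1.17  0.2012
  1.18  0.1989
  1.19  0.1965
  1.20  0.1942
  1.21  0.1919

45.02

σ√T = 0.29 × 0.5000 = 0.1450
d₁ = [ln(400/350) + (0.043 + ½·0.29²)·0.25] / (σ√T) = (0.1335 + 0.0213) / 0.1450 = 1.0675 → 1.07
√T = √0.25 = 0.5000
φ(d₁) = φ(1.07) = 0.2251
vega = S·φ(d₁)·√T = 400·0.2251·0.5000 = 45.0200
(Call and put vega coincide under Black-Scholes.)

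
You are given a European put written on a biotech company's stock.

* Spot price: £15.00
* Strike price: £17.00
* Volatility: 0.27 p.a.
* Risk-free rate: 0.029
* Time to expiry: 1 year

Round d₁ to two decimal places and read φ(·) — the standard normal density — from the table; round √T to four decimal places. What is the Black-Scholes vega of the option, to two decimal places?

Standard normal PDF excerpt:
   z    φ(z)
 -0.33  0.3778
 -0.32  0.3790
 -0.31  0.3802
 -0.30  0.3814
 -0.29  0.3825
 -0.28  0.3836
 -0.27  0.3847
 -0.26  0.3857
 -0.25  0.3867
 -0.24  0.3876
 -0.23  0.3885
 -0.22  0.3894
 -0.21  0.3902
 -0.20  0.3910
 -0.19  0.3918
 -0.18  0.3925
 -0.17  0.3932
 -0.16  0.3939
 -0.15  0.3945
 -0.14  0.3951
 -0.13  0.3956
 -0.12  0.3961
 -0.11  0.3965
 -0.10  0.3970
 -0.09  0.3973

T = 1;  σ√T = 0.2700
ln(S/K) + (r + σ²/2)T = ln(15/17) + (0.029 + 0.27²/2)·1 = -0.1252 + 0.0655 = -0.0597
d₁ = -0.0597 / 0.2700 = -0.2212 → -0.22
√T = √1 = 1.0000
φ(d₁) = φ(-0.22) = 0.3894
vega = S·φ(d₁)·√T = 15·0.3894·1.0000 = 5.8410
(Vega is the same for a European call and put with the same parameters.)

5.84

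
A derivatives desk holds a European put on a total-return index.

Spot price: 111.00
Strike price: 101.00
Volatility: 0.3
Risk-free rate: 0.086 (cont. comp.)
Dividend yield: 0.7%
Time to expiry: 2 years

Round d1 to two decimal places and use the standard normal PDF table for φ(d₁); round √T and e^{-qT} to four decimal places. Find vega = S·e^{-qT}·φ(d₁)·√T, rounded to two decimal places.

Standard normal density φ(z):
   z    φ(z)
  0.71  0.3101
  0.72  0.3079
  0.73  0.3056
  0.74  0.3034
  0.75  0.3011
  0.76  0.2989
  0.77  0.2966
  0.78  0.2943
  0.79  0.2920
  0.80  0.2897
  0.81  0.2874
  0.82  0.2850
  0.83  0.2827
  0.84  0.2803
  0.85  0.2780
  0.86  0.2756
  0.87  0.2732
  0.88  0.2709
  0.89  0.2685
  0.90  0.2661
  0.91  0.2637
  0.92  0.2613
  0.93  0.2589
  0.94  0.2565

σ√T = 0.3 × 1.4142 = 0.4243
d₁ = [ln(111/101) + (0.086 − 0.007 + 0.3²/2)·2] / 0.4243 = [0.0944 + 0.2480] / 0.4243 = 0.8071 → 0.81
√T = √2 = 1.4142
φ(d₁) = φ(0.81) = 0.2874
exp(−qT) = exp(−0.007·2) = 0.9861
vega = S·exp(−qT)·φ(d₁)·√T = 111·0.9861·0.2874·1.4142 = 44.4879
(Vega is the same for a European call and put with the same parameters.)

44.49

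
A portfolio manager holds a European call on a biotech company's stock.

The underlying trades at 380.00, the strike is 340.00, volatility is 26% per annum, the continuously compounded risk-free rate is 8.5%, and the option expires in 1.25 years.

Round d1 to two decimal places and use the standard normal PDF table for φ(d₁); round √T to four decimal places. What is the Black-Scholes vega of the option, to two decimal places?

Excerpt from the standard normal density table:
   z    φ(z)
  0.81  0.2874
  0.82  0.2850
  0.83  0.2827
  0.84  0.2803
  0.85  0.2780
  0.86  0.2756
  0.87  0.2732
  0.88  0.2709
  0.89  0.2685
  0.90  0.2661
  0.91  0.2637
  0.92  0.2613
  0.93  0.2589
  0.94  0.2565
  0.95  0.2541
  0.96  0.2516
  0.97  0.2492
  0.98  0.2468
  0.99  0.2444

T = 1.25;  σ√T = 0.2907
ln(S/K) + (r + σ²/2)T = ln(380/340) + (0.085 + 0.26²/2)·1.25 = 0.1112 + 0.1485 = 0.2597
d₁ = 0.2597 / 0.2907 = 0.8935 which rounds to 0.89
√T = √1.25 = 1.1180
φ(d₁) = φ(0.89) = 0.2685
vega = S·φ(d₁)·√T = 380·0.2685·1.1180 = 114.0695
(The put has the same vega.)

114.07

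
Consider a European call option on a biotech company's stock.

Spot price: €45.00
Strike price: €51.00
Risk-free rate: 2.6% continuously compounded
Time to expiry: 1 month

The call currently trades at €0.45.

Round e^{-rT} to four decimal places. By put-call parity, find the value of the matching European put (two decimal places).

€6.34

exp(−rT) = exp(−0.026·0.08333) = 0.9978
Put-call parity: C − P = S − K·e^(−rT) = 45 − 51·0.9978 = 45 − 50.8878 = -5.8878
P = C − (C − P) = 0.45 − (-5.8878) = 6.3378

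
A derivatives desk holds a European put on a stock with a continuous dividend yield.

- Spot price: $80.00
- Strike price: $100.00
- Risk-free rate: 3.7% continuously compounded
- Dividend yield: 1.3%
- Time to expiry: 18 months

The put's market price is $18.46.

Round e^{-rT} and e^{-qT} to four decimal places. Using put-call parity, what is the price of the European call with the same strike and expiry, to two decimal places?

$2.32

e^(−qT) = e^(−0.013·1.5) = 0.9807;  e^(−rT) = e^(−0.037·1.5) = 0.9460
Put-call parity: C − P = S·e^(−qT) − K·e^(−rT) = 80·0.9807 − 100·0.9460 = 78.4560 − 94.6000 = -16.1440
C = P + (C − P) = 18.46 + (-16.1440) = 2.3160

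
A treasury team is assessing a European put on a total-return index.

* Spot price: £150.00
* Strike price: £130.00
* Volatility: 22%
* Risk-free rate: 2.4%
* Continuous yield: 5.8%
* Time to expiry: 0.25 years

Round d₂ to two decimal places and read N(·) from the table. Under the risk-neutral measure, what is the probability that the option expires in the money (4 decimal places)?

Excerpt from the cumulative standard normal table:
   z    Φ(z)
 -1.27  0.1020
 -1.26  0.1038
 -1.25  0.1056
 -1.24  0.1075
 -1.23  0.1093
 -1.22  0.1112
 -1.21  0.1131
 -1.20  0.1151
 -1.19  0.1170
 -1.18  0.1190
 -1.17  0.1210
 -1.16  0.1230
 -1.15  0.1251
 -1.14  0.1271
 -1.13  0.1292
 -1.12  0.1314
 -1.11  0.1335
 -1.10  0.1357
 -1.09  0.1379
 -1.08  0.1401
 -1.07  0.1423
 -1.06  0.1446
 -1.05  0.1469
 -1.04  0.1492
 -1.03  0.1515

T = 0.25;  σ√T = 0.1100
ln(S/K) + (r − q + σ²/2)T = ln(150/130) + (0.024 − 0.058 + 0.22²/2)·0.25 = 0.1431 − 0.0025 = 0.1407
d₁ = 0.1407 / 0.1100 = 1.2786 ⇒ 1.28
d₂ = d₁ − σ√T = 1.2786 − 0.1100 = 1.1686 ⇒ 1.17
Pr(exercise) under Q = N(−d₂) = N(-1.17) = 0.1210

0.1210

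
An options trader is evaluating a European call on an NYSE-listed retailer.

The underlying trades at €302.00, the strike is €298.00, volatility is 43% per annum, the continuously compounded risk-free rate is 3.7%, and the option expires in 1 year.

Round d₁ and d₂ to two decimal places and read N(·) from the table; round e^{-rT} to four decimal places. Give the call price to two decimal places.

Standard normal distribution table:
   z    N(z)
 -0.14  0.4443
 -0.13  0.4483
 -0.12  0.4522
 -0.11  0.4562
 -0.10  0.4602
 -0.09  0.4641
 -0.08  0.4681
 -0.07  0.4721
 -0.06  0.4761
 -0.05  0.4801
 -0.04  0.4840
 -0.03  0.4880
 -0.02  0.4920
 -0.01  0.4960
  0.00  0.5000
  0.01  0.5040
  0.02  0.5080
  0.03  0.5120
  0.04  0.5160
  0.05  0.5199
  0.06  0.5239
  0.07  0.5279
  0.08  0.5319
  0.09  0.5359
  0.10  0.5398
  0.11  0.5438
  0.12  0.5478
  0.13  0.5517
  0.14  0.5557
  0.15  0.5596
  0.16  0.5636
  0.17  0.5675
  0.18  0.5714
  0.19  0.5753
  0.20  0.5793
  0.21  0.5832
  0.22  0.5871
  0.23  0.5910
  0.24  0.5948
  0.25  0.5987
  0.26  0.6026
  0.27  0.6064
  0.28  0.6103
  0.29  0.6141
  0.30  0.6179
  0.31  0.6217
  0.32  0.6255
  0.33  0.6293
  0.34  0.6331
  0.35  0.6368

σ√T = 0.43·√1 = 0.4300
ln(S/K) + (r + σ²/2)T = ln(302/298) + (0.037 + 0.43²/2)·1 = 0.0133 + 0.1294 = 0.1428
d₁ = 0.1428 / 0.4300 = 0.3321 ≈ 0.33
d₂ = d₁ − σ√T = 0.3321 − 0.4300 = -0.0979 ≈ -0.10
exp(−rT) = exp(−0.037·1) = 0.9637
N(d₁) = N(0.33) = 0.6293;  N(d₂) = N(-0.10) = 0.4602
C = 302·0.6293 − 298·0.9637·0.4602 = 190.0486 − 132.1614 = 57.8872

€57.89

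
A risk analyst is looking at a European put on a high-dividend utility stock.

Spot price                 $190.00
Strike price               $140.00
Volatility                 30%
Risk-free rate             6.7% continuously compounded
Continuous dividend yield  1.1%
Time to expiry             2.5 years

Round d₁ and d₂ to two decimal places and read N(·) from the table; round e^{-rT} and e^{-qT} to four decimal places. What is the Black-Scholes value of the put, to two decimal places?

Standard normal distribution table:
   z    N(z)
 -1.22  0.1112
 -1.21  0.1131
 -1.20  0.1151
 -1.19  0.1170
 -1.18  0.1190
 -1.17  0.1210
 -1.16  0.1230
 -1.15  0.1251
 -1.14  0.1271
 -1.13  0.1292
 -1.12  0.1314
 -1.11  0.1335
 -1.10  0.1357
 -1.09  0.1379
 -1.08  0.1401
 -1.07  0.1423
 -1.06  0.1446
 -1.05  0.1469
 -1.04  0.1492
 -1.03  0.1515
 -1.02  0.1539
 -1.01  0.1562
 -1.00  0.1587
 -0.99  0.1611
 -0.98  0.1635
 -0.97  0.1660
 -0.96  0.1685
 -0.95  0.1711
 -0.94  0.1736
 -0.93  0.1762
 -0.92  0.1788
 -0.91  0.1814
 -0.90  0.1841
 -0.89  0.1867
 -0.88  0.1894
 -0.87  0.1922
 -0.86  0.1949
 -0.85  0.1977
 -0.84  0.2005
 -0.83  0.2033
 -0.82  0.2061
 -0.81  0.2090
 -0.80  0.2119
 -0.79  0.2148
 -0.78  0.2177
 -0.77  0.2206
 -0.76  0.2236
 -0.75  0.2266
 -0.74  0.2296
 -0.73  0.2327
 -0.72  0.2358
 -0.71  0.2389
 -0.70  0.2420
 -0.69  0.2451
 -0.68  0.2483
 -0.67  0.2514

σ√T = 0.3·√2.5 = 0.4743
ln(S/K) + (r − q + σ²/2)T = ln(190/140) + (0.067 − 0.011 + 0.3²/2)·2.5 = 0.3054 + 0.2525 = 0.5579
d₁ = 0.5579 / 0.4743 = 1.1761 which rounds to 1.18
d₂ = d₁ − σ√T = 1.1761 − 0.4743 = 0.7018 which rounds to 0.70
exp(−qT) = exp(−0.011·2.5) = 0.9729;  exp(−rT) = exp(−0.067·2.5) = 0.8458
P = 140·0.8458·N(-0.70) − 190·0.9729·N(-1.18) = 140·0.8458·0.2420 − 190·0.9729·0.1190 = 28.6557 − 21.9973 = 6.6584

$6.66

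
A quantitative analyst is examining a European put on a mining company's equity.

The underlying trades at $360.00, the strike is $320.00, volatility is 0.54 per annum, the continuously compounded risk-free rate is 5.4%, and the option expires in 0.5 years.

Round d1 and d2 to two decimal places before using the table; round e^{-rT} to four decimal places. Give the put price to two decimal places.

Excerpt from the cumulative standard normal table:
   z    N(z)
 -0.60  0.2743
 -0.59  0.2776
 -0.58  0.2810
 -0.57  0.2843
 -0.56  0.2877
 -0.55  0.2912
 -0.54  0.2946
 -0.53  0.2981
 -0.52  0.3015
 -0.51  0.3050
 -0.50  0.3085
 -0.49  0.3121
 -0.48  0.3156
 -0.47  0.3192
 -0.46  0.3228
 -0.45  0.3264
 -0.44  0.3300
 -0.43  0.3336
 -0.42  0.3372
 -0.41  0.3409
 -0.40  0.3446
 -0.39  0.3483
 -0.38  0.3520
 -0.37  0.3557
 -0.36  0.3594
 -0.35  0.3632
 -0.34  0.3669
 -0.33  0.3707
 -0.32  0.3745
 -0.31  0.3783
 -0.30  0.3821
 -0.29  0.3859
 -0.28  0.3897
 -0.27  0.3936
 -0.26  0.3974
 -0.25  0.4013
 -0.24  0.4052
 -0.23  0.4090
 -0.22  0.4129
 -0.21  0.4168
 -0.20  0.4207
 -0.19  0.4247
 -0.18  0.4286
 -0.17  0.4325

σ√T = 0.54 × 0.7071 = 0.3818
d₁ = [ln(360/320) + (0.054 + 0.54²/2)·0.5] / 0.3818 = [0.1178 + 0.0999] / 0.3818 = 0.5701 → 0.57
d₂ = d₁ − σ√T = 0.5701 − 0.3818 = 0.1883 → 0.19
exp(−rT) = exp(−0.054·0.5) = 0.9734
N(−d₂) = N(-0.19) = 0.4247;  N(−d₁) = N(-0.57) = 0.2843
P = 320·0.9734·0.4247 − 360·0.2843 = 132.2890 − 102.3480 = 29.9410

$29.94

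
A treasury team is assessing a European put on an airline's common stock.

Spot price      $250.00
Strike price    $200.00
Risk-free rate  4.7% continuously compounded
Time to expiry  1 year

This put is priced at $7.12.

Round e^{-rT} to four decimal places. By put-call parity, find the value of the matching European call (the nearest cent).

exp(−rT) = exp(−0.047·1) = 0.9541
Put-call parity: C − P = S − K·e^(−rT) = 250 − 200·0.9541 = 250 − 190.8200 = 59.1800
C = P + (C − P) = 7.12 + (59.1800) = 66.3000

$66.30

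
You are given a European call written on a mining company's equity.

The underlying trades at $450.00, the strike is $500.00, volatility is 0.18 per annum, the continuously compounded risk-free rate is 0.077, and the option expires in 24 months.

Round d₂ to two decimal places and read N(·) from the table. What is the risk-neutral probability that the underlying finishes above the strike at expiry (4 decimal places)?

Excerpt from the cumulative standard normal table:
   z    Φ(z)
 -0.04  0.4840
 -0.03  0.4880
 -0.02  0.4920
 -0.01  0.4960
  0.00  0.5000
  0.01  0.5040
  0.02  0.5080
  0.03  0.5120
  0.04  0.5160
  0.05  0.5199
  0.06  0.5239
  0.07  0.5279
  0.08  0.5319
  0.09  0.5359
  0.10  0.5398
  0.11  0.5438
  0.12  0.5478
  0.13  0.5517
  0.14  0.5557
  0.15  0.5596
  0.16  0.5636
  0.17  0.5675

0.5239

σ√T = 0.18 × 1.4142 = 0.2546
d₁ = [ln(450/500) + (0.077 + 0.18²/2)·2] / 0.2546 = [-0.1054 + 0.1864] / 0.2546 = 0.3184 → 0.32
d₂ = d₁ − σ√T = 0.3184 − 0.2546 = 0.0638 → 0.06
Pr(exercise) under Q = N(d₂) = 0.5239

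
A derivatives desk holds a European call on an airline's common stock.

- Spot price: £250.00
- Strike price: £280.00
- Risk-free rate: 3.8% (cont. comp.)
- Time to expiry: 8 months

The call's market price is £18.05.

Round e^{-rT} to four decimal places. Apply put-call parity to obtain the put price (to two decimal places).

e^(−rT) = e^(−0.038·0.6667) = 0.9750
Put-call parity: C − P = S − K·e^(−rT) = 250 − 280·0.9750 = 250 − 273.0000 = -23.0000
P = C − (C − P) = 18.05 − (-23.0000) = 41.0500

£41.05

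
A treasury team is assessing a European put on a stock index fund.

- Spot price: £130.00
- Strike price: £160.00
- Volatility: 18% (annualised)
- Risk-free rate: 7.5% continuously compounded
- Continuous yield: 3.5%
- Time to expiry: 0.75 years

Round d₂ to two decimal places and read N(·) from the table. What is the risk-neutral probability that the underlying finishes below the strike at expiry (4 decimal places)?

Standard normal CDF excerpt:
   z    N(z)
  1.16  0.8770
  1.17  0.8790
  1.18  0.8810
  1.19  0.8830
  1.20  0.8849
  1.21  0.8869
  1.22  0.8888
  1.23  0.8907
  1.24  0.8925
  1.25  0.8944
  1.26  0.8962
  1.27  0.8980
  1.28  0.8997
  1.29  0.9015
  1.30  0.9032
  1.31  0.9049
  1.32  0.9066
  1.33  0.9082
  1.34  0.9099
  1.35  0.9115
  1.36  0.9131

0.8888

σ√T = 0.18 × 0.8660 = 0.1559
ln(S/K) + (r − q + σ²/2)T = ln(130/160) + (0.075 − 0.035 + 0.18²/2)·0.75 = -0.2076 + 0.0421 = -0.1655
d₁ = -0.1655 / 0.1559 = -1.0616 which rounds to -1.06
d₂ = d₁ − σ√T = -1.0616 − 0.1559 = -1.2175 which rounds to -1.22
Pr(exercise) under Q = N(−d₂) = N(1.22) = 0.8888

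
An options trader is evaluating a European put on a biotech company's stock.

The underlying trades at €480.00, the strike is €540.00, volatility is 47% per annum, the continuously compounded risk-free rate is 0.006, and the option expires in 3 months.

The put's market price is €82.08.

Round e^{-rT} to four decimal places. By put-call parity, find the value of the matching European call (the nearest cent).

€22.89

exp(−rT) = exp(−0.006·0.25) = 0.9985
Put-call parity: C − P = S − K·e^(−rT) = 480 − 540·0.9985 = 480 − 539.1900 = -59.1900
C = P + (C − P) = 82.08 + (-59.1900) = 22.8900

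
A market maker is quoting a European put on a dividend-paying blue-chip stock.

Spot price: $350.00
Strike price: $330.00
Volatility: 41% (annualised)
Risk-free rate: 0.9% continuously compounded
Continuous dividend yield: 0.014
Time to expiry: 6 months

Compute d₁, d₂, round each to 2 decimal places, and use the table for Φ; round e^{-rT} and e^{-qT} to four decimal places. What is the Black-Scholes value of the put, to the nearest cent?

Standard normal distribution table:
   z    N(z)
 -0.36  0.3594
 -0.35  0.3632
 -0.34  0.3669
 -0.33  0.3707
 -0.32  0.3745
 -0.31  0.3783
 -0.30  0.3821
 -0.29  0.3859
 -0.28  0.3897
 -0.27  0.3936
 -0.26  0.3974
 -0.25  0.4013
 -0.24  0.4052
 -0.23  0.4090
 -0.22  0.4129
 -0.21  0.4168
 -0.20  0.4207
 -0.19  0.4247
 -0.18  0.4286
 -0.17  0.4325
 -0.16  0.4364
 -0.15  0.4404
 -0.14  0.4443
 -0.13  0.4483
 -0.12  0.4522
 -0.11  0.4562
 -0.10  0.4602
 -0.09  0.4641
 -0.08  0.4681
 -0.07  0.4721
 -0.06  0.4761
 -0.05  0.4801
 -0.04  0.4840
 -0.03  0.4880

T = 0.5;  σ√T = 0.2899
ln(S/K) + (r − q + σ²/2)T = ln(350/330) + (0.009 − 0.014 + 0.41²/2)·0.5 = 0.0588 + 0.0395 = 0.0984
d₁ = 0.0984 / 0.2899 = 0.3393 which rounds to 0.34
d₂ = d₁ − σ√T = 0.3393 − 0.2899 = 0.0494 which rounds to 0.05
e^(−qT) = e^(−0.014·0.5) = 0.9930;  e^(−rT) = e^(−0.009·0.5) = 0.9955
N(−d₂) = N(-0.05) = 0.4801;  N(−d₁) = N(-0.34) = 0.3669
P = 330·0.9955·0.4801 − 350·0.9930·0.3669 = 157.7201 − 127.5161 = 30.2040

$30.20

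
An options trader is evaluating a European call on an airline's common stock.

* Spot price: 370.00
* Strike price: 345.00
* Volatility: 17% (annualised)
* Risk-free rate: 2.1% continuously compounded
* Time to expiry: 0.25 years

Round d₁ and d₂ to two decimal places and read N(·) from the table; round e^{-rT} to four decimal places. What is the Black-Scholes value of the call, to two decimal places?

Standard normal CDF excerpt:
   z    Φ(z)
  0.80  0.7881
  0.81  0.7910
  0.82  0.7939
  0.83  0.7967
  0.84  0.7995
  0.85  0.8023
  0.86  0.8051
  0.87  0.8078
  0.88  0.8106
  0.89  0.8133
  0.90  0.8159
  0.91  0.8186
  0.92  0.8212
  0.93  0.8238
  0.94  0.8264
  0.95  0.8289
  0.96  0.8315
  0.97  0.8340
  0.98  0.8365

30.41

σ√T = 0.17·√0.25 = 0.0850
d₁ = [ln(370/345) + (0.021 + 0.17²/2)·0.25] / 0.0850 = [0.0700 + 0.0089] / 0.0850 = 0.9273 ⇒ 0.93
d₂ = d₁ − σ√T = 0.9273 − 0.0850 = 0.8423 ⇒ 0.84
exp(−rT) = exp(−0.021·0.25) = 0.9948
N(d₁) = N(0.93) = 0.8238;  N(d₂) = N(0.84) = 0.7995
C = 370·0.8238 − 345·0.9948·0.7995 = 304.8060 − 274.3932 = 30.4128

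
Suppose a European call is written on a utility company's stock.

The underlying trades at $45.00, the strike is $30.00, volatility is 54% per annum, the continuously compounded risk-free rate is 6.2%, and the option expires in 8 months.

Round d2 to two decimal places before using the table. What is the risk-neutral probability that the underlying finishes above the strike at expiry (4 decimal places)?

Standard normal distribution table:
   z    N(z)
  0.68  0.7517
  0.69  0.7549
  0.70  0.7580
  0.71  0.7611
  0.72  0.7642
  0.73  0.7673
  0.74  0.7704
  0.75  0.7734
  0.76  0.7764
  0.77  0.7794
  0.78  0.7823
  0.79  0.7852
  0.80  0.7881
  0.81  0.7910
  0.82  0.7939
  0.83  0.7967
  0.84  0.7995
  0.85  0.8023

σ√T = 0.54·√0.6667 = 0.4409
ln(S/K) + (r + σ²/2)T = ln(45/30) + (0.062 + 0.54²/2)·0.6667 = 0.4055 + 0.1385 = 0.5440
d₁ = 0.5440 / 0.4409 = 1.2338 ≈ 1.23
d₂ = d₁ − σ√T = 1.2338 − 0.4409 = 0.7929 ≈ 0.79
Pr(exercise) under Q = N(d₂) = 0.7852

0.7852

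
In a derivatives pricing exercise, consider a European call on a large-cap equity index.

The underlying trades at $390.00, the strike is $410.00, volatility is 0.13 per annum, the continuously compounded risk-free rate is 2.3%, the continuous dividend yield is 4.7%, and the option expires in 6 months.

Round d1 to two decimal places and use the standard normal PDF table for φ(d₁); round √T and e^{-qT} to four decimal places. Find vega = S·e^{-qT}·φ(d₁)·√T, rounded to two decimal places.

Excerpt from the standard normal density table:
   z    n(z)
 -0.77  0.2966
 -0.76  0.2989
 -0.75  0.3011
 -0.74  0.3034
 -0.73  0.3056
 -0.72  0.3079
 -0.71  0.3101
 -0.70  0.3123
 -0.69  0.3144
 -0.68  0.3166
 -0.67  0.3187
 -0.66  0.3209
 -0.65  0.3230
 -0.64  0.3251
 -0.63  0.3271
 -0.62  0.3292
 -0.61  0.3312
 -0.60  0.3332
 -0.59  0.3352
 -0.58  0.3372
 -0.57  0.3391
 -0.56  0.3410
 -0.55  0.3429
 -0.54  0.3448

88.11

σ√T = 0.13·√0.5 = 0.0919
d₁ = [ln(390/410) + (0.023 − 0.047 + ½·0.13²)·0.5] / (σ√T) = (-0.0500 − 0.0078) / 0.0919 = -0.6286 ⇒ -0.63
√T = √0.5 = 0.7071
φ(d₁) = φ(-0.63) = 0.3271
exp(−qT) = exp(−0.047·0.5) = 0.9768
vega = S·exp(−qT)·φ(d₁)·√T = 390·0.9768·0.3271·0.7071 = 88.1113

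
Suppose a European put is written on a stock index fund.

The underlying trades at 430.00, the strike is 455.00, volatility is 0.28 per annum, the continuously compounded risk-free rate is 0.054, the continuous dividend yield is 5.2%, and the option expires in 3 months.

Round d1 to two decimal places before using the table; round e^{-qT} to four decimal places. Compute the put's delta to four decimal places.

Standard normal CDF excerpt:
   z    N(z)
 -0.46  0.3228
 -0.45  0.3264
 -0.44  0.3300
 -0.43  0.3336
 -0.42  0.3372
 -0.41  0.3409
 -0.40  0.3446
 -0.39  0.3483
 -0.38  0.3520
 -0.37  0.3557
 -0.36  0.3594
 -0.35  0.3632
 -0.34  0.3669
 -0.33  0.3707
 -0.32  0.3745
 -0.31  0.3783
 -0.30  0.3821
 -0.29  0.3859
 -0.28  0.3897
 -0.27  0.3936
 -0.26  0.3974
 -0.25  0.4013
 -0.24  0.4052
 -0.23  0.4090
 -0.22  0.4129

-0.6212

σ√T = 0.28 × 0.5000 = 0.1400
ln(S/K) + (r − q + σ²/2)T = ln(430/455) + (0.054 − 0.052 + 0.28²/2)·0.25 = -0.0565 + 0.0103 = -0.0462
d₁ = -0.0462 / 0.1400 = -0.3301 ≈ -0.33
N(d₁) = N(-0.33) = 0.3707
Δ_put = exp(−qT)·(N(d₁) − 1) = 0.9871·(0.3707 − 1) = -0.6212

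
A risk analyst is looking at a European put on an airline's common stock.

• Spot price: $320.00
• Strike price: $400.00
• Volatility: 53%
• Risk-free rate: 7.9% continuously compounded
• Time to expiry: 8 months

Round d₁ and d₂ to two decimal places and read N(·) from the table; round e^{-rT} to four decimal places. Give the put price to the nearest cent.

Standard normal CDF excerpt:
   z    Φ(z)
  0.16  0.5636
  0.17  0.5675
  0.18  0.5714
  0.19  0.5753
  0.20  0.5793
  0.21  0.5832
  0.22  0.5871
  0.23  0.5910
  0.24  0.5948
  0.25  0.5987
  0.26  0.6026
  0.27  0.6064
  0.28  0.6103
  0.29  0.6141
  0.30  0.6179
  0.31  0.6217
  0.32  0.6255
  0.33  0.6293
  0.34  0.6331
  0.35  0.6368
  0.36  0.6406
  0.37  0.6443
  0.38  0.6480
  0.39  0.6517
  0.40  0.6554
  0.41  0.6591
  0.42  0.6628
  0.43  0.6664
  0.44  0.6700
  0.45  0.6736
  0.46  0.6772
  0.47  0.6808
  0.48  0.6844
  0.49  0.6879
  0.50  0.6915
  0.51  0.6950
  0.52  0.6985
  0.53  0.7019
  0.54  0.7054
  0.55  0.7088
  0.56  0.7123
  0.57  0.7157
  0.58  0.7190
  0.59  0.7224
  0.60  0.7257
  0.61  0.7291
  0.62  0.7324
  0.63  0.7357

T = 0.6667;  σ√T = 0.4327
d₁ = [ln(320/400) + (0.079 + ½·0.53²)·0.6667] / (σ√T) = (-0.2231 + 0.1463) / 0.4327 = -0.1776 ≈ -0.18
d₂ = -0.1776 − 0.4327 = -0.6103 ≈ -0.61
exp(−rT) = exp(−0.079·0.6667) = 0.9487
P = 400·0.9487·N(0.61) − 320·N(0.18) = 400·0.9487·0.7291 − 320·0.5714 = 276.6789 − 182.8480 = 93.8309

$93.83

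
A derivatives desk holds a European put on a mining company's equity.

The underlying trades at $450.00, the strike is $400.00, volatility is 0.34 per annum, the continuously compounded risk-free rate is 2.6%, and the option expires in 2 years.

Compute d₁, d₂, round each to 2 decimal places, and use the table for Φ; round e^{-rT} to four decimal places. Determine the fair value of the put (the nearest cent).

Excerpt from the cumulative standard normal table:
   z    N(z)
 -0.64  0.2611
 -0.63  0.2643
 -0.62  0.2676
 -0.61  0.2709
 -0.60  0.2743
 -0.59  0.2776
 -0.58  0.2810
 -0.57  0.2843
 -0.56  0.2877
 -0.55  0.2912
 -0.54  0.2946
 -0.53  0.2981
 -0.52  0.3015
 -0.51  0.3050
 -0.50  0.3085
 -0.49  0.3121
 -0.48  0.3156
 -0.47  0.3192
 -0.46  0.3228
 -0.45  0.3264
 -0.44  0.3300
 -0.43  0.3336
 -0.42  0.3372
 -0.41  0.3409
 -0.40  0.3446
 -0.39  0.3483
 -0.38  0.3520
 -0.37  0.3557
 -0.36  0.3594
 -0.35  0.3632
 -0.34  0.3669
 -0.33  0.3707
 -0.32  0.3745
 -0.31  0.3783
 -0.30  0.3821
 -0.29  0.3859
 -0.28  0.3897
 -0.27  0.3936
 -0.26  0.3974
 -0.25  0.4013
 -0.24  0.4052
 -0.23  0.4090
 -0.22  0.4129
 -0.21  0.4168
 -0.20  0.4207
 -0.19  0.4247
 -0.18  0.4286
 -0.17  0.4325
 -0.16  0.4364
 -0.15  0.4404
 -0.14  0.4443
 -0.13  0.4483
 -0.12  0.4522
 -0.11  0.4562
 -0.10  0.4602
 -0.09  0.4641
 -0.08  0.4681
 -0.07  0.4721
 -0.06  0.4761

σ√T = 0.34 × 1.4142 = 0.4808
d₁ = [ln(450/400) + (0.026 + ½·0.34²)·2] / (σ√T) = (0.1178 + 0.1676) / 0.4808 = 0.5935 which rounds to 0.59
d₂ = 0.5935 − 0.4808 = 0.1127 which rounds to 0.11
e^(−rT) = e^(−0.026·2) = 0.9493
P = 400·0.9493·N(-0.11) − 450·N(-0.59) = 400·0.9493·0.4562 − 450·0.2776 = 173.2283 − 124.9200 = 48.3083

$48.31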